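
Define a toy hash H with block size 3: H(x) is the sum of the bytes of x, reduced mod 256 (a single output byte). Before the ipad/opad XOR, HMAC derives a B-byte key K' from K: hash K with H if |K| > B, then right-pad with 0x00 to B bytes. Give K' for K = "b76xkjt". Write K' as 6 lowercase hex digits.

900000

|K| = 7 > B = 3, so first hash the key.
H(K): sum = 98+55+54+120+107+106+116 = 656; mod 256 = 144 → 90.
Zero-pad H(K) = 90 to 3 bytes: K' = 90 00 00.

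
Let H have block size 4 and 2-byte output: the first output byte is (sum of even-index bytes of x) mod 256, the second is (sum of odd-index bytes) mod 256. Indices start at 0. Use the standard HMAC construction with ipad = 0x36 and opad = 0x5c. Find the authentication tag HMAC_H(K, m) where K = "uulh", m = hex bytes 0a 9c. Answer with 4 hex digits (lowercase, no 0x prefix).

009a

Key "uulh" = 75 75 6c 68 is exactly B = 4 bytes: K' = 75 75 6c 68.
K' ⊕ ipad = 43 43 5a 5e.  K' ⊕ opad = 29 29 30 34.
Inner input = (K'⊕ipad) ∥ m = 43 43 5a 5e ∥ 0a 9c.
Inner hash: even-index sum = 167 mod 256 = 167; odd-index sum = 317 mod 256 = 61 → a7 3d.
Outer input = (K'⊕opad) ∥ inner = 29 29 30 34 ∥ a7 3d.
Outer hash (tag): even-index sum = 256 mod 256 = 0; odd-index sum = 154 mod 256 = 154 → 00 9a.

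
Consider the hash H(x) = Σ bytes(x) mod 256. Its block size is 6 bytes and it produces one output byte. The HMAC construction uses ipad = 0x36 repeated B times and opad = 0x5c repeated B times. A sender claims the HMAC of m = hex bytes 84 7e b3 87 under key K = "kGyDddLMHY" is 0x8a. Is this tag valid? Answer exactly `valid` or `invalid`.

Key "kGyDddLMHY" = 6b 47 79 44 64 64 4c 4d 48 59 is 10 bytes > B = 6, so hash it first: H(key) = 71, then zero-pad to 6 bytes: K' = 71 00 00 00 00 00.
K' ⊕ ipad = 47 36 36 36 36 36; K' ⊕ opad = 2d 5c 5c 5c 5c 5c.
Inner hash: sum = 71+54+54+54+54+54+132+126+179+135 = 913; mod 256 = 145 → 91.
Outer hash (recomputed tag): sum = 45+92+92+92+92+92+145 = 650; mod 256 = 138 → 8a.
Recomputed tag = 8a; claimed = 8a → match.

valid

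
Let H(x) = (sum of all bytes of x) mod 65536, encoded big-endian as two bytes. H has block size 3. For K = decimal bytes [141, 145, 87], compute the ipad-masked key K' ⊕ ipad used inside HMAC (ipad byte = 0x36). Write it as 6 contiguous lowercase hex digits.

bba761

Key decimal bytes [141, 145, 87] = 8d 91 57 is exactly B = 3 bytes: K' = 8d 91 57.
XOR each byte with 0x36: 8d⊕36=bb, 91⊕36=a7, 57⊕36=61.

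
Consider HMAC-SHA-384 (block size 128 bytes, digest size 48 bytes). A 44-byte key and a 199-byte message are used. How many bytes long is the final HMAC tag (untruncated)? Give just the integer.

The tag is one SHA-384 digest: 48 bytes.

48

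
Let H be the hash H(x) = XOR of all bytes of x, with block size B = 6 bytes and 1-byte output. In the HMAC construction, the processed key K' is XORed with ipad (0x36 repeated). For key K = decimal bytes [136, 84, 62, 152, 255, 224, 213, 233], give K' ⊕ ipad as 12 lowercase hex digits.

6f3636363636

Key decimal bytes [136, 84, 62, 152, 255, 224, 213, 233] = 88 54 3e 98 ff e0 d5 e9 is 8 bytes > B = 6, so hash it first: H(key) = 59, then zero-pad to 6 bytes: K' = 59 00 00 00 00 00.
XOR each byte with 0x36: 59⊕36=6f, 00⊕36=36, 00⊕36=36, 00⊕36=36, 00⊕36=36, 00⊕36=36.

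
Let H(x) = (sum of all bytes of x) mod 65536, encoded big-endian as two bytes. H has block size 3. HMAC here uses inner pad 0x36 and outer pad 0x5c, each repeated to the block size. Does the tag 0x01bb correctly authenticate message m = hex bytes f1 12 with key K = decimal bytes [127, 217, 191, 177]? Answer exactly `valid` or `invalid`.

Key decimal bytes [127, 217, 191, 177] = 7f d9 bf b1 is 4 bytes > B = 3, so hash it first: H(key) = 02 c8, then zero-pad to 3 bytes: K' = 02 c8 00.
K' ⊕ ipad = 34 fe 36; K' ⊕ opad = 5e 94 5c.
Inner hash: sum = 52+254+54+241+18 = 619 → 02 6b.
Outer hash (recomputed tag): sum = 94+148+92+2+107 = 443 → 01 bb.
Recomputed tag = 01bb; claimed = 01bb → match.

valid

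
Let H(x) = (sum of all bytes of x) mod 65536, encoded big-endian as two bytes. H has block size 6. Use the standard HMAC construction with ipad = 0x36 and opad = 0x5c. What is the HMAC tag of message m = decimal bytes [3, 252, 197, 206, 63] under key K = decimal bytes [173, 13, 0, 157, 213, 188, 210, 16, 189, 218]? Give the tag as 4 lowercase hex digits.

023d

Key decimal bytes [173, 13, 0, 157, 213, 188, 210, 16, 189, 218] = ad 0d 00 9d d5 bc d2 10 bd da is 10 bytes > B = 6, so hash it first: H(key) = 05 61, then zero-pad to 6 bytes: K' = 05 61 00 00 00 00.
K' ⊕ ipad = 33 57 36 36 36 36.  K' ⊕ opad = 59 3d 5c 5c 5c 5c.
Inner input = (K'⊕ipad) ∥ m = 33 57 36 36 36 36 ∥ 03 fc c5 ce 3f.
Inner hash: sum = 51+87+54+54+54+54+3+252+197+206+63 = 1075 → 04 33.
Outer input = (K'⊕opad) ∥ inner = 59 3d 5c 5c 5c 5c ∥ 04 33.
Outer hash (tag): sum = 89+61+92+92+92+92+4+51 = 573 → 02 3d.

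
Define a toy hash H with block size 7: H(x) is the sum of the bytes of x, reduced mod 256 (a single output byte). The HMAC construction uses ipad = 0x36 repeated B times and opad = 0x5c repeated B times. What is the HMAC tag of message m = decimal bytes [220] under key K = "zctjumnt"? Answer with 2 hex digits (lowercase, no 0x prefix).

b4

Key "zctjumnt" = 7a 63 74 6a 75 6d 6e 74 is 8 bytes > B = 7, so hash it first: H(key) = 7f, then zero-pad to 7 bytes: K' = 7f 00 00 00 00 00 00.
K' ⊕ ipad = 49 36 36 36 36 36 36.  K' ⊕ opad = 23 5c 5c 5c 5c 5c 5c.
Inner input = (K'⊕ipad) ∥ m = 49 36 36 36 36 36 36 ∥ dc.
Inner hash: sum = 73+54+54+54+54+54+54+220 = 617; mod 256 = 105 → 69.
Outer input = (K'⊕opad) ∥ inner = 23 5c 5c 5c 5c 5c 5c ∥ 69.
Outer hash (tag): sum = 35+92+92+92+92+92+92+105 = 692; mod 256 = 180 → b4.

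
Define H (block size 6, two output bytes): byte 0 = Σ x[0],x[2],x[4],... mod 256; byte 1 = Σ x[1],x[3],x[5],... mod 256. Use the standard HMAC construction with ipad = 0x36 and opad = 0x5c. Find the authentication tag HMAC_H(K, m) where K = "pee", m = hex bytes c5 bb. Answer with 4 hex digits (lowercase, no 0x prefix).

556b

Key "pee" = 70 65 65 is 3 bytes ≤ B = 6; zero-pad to 6 bytes: K' = 70 65 65 00 00 00.
K' ⊕ ipad = 46 53 53 36 36 36.  K' ⊕ opad = 2c 39 39 5c 5c 5c.
Inner input = (K'⊕ipad) ∥ m = 46 53 53 36 36 36 ∥ c5 bb.
Inner hash: even-index sum = 404 mod 256 = 148; odd-index sum = 378 mod 256 = 122 → 94 7a.
Outer input = (K'⊕opad) ∥ inner = 2c 39 39 5c 5c 5c ∥ 94 7a.
Outer hash (tag): even-index sum = 341 mod 256 = 85; odd-index sum = 363 mod 256 = 107 → 55 6b.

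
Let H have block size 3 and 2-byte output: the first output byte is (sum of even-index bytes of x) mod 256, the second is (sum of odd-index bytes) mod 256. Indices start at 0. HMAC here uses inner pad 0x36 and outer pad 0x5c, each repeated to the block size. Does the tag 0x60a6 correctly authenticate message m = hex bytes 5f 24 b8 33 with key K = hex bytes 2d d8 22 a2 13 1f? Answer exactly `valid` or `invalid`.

Key hex bytes 2d d8 22 a2 13 1f is 6 bytes > B = 3, so hash it first: H(key) = 62 99, then zero-pad to 3 bytes: K' = 62 99 00.
K' ⊕ ipad = 54 af 36; K' ⊕ opad = 3e c5 5c.
Inner hash: even-index sum = 225 mod 256 = 225; odd-index sum = 454 mod 256 = 198 → e1 c6.
Outer hash (recomputed tag): even-index sum = 352 mod 256 = 96; odd-index sum = 422 mod 256 = 166 → 60 a6.
Recomputed tag = 60a6; claimed = 60a6 → match.

valid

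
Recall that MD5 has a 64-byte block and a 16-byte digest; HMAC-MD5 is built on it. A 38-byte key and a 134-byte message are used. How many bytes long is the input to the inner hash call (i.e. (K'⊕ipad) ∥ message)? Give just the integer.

198

Key is 38 ≤ 64 bytes, zero-padded: |K'| = 64.
Inner input = (K'⊕ipad) ∥ m → 64 + 134 = 198 bytes.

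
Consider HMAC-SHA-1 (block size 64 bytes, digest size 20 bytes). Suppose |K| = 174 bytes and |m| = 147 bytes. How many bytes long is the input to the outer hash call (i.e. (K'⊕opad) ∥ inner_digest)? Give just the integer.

84

Key is 174 > 64 bytes, so it is hashed to 20 bytes then zero-padded to 64: |K'| = 64.
Outer input = (K'⊕opad) ∥ H(inner) → 64 + 20 = 84 bytes.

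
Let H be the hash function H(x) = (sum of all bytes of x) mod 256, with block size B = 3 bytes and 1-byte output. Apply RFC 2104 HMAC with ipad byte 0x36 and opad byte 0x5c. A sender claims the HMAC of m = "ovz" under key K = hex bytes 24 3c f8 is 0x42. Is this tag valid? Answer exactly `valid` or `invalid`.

invalid

Key hex bytes 24 3c f8 is exactly B = 3 bytes: K' = 24 3c f8.
K' ⊕ ipad = 12 0a ce; K' ⊕ opad = 78 60 a4.
Inner hash: sum = 18+10+206+111+118+122 = 585; mod 256 = 73 → 49.
Outer hash (recomputed tag): sum = 120+96+164+73 = 453; mod 256 = 197 → c5.
Recomputed tag = c5; claimed = 42 → mismatch.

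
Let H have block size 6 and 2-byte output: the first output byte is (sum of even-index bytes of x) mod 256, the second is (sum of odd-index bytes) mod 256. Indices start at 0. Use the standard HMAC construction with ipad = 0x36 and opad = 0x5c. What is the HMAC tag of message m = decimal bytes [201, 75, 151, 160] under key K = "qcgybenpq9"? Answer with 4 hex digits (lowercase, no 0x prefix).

Key "qcgybenpq9" = 71 63 67 79 62 65 6e 70 71 39 is 10 bytes > B = 6, so hash it first: H(key) = 19 ea, then zero-pad to 6 bytes: K' = 19 ea 00 00 00 00.
K' ⊕ ipad = 2f dc 36 36 36 36.  K' ⊕ opad = 45 b6 5c 5c 5c 5c.
Inner input = (K'⊕ipad) ∥ m = 2f dc 36 36 36 36 ∥ c9 4b 97 a0.
Inner hash: even-index sum = 507 mod 256 = 251; odd-index sum = 563 mod 256 = 51 → fb 33.
Outer input = (K'⊕opad) ∥ inner = 45 b6 5c 5c 5c 5c ∥ fb 33.
Outer hash (tag): even-index sum = 504 mod 256 = 248; odd-index sum = 417 mod 256 = 161 → f8 a1.

f8a1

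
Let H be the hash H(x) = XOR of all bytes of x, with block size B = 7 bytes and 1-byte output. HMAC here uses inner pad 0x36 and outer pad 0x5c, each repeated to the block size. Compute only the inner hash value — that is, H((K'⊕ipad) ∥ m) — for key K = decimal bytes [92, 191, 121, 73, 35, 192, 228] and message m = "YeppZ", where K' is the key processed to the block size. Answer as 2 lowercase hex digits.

84

Key decimal bytes [92, 191, 121, 73, 35, 192, 228] = 5c bf 79 49 23 c0 e4 is exactly B = 7 bytes: K' = 5c bf 79 49 23 c0 e4.
K' ⊕ ipad = 6a 89 4f 7f 15 f6 d2.
Inner input = 6a 89 4f 7f 15 f6 d2 ∥ 59 65 70 70 5a.
Inner hash: XOR 6a⊕89⊕4f⊕7f⊕15⊕f6⊕d2⊕59⊕65⊕70⊕70⊕5a = 84.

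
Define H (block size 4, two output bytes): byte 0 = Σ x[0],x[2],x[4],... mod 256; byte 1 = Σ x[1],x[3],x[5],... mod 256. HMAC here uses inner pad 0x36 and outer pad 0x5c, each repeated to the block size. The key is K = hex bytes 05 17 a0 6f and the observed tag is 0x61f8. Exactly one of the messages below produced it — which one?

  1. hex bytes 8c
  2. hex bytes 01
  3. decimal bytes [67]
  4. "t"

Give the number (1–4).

Key hex bytes 05 17 a0 6f is exactly B = 4 bytes: K' = 05 17 a0 6f.
K' ⊕ ipad = 33 21 96 59; K' ⊕ opad = 59 4b fc 33.
m1: inner = H(33 21 96 59 8c) = 55 7a; tag = H(59 4b fc 33 55 7a) = aaf8
m2: inner = H(33 21 96 59 01) = ca 7a; tag = H(59 4b fc 33 ca 7a) = 1ff8
m3: inner = H(33 21 96 59 43) = 0c 7a; tag = H(59 4b fc 33 0c 7a) = 61f8 ← matches
m4: inner = H(33 21 96 59 74) = 3d 7a; tag = H(59 4b fc 33 3d 7a) = 92f8

3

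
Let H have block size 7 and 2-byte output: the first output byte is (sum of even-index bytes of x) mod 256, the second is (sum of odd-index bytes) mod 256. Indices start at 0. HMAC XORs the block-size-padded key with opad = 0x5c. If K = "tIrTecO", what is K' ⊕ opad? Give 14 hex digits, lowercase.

Key "tIrTecO" = 74 49 72 54 65 63 4f is exactly B = 7 bytes: K' = 74 49 72 54 65 63 4f.
XOR each byte with 0x5c: 74⊕5c=28, 49⊕5c=15, 72⊕5c=2e, 54⊕5c=08, 65⊕5c=39, 63⊕5c=3f, 4f⊕5c=13.

28152e08393f13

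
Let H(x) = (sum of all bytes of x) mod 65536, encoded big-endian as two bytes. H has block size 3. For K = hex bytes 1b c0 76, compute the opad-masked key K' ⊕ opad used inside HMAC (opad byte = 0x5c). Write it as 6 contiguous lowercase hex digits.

Key hex bytes 1b c0 76 is exactly B = 3 bytes: K' = 1b c0 76.
XOR each byte with 0x5c: 1b⊕5c=47, c0⊕5c=9c, 76⊕5c=2a.

479c2a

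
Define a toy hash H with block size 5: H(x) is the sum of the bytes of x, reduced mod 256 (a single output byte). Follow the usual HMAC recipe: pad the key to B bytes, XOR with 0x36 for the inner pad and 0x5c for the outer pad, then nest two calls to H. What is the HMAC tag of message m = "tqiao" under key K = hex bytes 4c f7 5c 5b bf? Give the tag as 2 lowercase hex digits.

Key hex bytes 4c f7 5c 5b bf is exactly B = 5 bytes: K' = 4c f7 5c 5b bf.
K' ⊕ ipad = 7a c1 6a 6d 89.  K' ⊕ opad = 10 ab 00 07 e3.
Inner input = (K'⊕ipad) ∥ m = 7a c1 6a 6d 89 ∥ 74 71 69 61 6f.
Inner hash: sum = 122+193+106+109+137+116+113+105+97+111 = 1209; mod 256 = 185 → b9.
Outer input = (K'⊕opad) ∥ inner = 10 ab 00 07 e3 ∥ b9.
Outer hash (tag): sum = 16+171+0+7+227+185 = 606; mod 256 = 94 → 5e.

5e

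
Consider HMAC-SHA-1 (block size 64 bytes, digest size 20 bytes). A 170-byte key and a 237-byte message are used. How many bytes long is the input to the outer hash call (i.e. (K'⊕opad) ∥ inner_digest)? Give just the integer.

84

Key is 170 > 64 bytes, so it is hashed to 20 bytes then zero-padded to 64: |K'| = 64.
Outer input = (K'⊕opad) ∥ H(inner) → 64 + 20 = 84 bytes.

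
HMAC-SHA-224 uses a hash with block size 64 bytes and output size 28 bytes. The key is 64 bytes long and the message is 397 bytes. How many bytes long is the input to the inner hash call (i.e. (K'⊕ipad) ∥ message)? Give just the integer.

461

Key is 64 ≤ 64 bytes, zero-padded: |K'| = 64.
Inner input = (K'⊕ipad) ∥ m → 64 + 397 = 461 bytes.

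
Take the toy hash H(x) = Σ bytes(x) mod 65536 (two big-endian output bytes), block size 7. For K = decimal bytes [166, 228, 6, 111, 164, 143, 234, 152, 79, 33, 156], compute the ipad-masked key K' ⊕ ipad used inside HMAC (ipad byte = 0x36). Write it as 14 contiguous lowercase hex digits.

Key decimal bytes [166, 228, 6, 111, 164, 143, 234, 152, 79, 33, 156] = a6 e4 06 6f a4 8f ea 98 4f 21 9c is 11 bytes > B = 7, so hash it first: H(key) = 05 c0, then zero-pad to 7 bytes: K' = 05 c0 00 00 00 00 00.
XOR each byte with 0x36: 05⊕36=33, c0⊕36=f6, 00⊕36=36, 00⊕36=36, 00⊕36=36, 00⊕36=36, 00⊕36=36.

33f63636363636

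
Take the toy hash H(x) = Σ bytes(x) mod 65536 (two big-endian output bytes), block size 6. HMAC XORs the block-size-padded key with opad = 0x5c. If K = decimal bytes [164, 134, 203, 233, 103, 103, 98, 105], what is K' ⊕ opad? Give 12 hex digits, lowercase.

582b5c5c5c5c

Key decimal bytes [164, 134, 203, 233, 103, 103, 98, 105] = a4 86 cb e9 67 67 62 69 is 8 bytes > B = 6, so hash it first: H(key) = 04 77, then zero-pad to 6 bytes: K' = 04 77 00 00 00 00.
XOR each byte with 0x5c: 04⊕5c=58, 77⊕5c=2b, 00⊕5c=5c, 00⊕5c=5c, 00⊕5c=5c, 00⊕5c=5c.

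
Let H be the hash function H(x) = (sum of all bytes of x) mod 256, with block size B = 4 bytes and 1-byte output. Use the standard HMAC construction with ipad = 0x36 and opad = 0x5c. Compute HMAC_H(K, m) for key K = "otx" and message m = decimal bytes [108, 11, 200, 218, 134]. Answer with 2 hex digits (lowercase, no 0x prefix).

99

Key "otx" = 6f 74 78 is 3 bytes ≤ B = 4; zero-pad to 4 bytes: K' = 6f 74 78 00.
K' ⊕ ipad = 59 42 4e 36.  K' ⊕ opad = 33 28 24 5c.
Inner input = (K'⊕ipad) ∥ m = 59 42 4e 36 ∥ 6c 0b c8 da 86.
Inner hash: sum = 89+66+78+54+108+11+200+218+134 = 958; mod 256 = 190 → be.
Outer input = (K'⊕opad) ∥ inner = 33 28 24 5c ∥ be.
Outer hash (tag): sum = 51+40+36+92+190 = 409; mod 256 = 153 → 99.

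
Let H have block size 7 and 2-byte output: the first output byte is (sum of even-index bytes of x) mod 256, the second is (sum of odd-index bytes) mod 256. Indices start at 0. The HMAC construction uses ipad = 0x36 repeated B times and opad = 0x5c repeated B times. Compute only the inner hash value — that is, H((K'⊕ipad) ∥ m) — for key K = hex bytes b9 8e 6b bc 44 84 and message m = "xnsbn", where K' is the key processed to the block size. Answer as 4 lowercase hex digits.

644d

Key hex bytes b9 8e 6b bc 44 84 is 6 bytes ≤ B = 7; zero-pad to 7 bytes: K' = b9 8e 6b bc 44 84 00.
K' ⊕ ipad = 8f b8 5d 8a 72 b2 36.
Inner input = 8f b8 5d 8a 72 b2 36 ∥ 78 6e 73 62 6e.
Inner hash: even-index sum = 612 mod 256 = 100; odd-index sum = 845 mod 256 = 77 → 64 4d.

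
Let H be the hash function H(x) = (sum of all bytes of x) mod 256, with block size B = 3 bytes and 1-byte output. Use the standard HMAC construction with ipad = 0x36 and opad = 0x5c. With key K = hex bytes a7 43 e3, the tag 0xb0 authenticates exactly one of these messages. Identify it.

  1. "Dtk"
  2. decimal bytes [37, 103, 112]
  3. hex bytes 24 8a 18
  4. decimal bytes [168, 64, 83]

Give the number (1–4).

Key hex bytes a7 43 e3 is exactly B = 3 bytes: K' = a7 43 e3.
K' ⊕ ipad = 91 75 d5; K' ⊕ opad = fb 1f bf.
m1: inner = H(91 75 d5 44 74 6b) = fe; tag = H(fb 1f bf fe) = d7
m2: inner = H(91 75 d5 25 67 70) = d7; tag = H(fb 1f bf d7) = b0 ← matches
m3: inner = H(91 75 d5 24 8a 18) = a1; tag = H(fb 1f bf a1) = 7a
m4: inner = H(91 75 d5 a8 40 53) = 16; tag = H(fb 1f bf 16) = ef

2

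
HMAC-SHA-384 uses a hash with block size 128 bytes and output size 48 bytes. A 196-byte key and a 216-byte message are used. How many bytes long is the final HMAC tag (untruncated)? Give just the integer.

The tag is one SHA-384 digest: 48 bytes.

48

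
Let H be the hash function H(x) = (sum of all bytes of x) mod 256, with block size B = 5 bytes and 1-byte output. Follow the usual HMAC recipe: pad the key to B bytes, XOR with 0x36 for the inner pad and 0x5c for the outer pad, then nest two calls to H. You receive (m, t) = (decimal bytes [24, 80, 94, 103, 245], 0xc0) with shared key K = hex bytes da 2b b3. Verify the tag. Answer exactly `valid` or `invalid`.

Key hex bytes da 2b b3 is 3 bytes ≤ B = 5; zero-pad to 5 bytes: K' = da 2b b3 00 00.
K' ⊕ ipad = ec 1d 85 36 36; K' ⊕ opad = 86 77 ef 5c 5c.
Inner hash: sum = 236+29+133+54+54+24+80+94+103+245 = 1052; mod 256 = 28 → 1c.
Outer hash (recomputed tag): sum = 134+119+239+92+92+28 = 704; mod 256 = 192 → c0.
Recomputed tag = c0; claimed = c0 → match.

valid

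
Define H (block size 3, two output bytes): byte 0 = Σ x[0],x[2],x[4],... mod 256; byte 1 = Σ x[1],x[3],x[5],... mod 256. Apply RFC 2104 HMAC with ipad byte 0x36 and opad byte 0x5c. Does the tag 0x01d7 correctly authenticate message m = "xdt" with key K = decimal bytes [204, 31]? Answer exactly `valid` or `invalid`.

valid

Key decimal bytes [204, 31] = cc 1f is 2 bytes ≤ B = 3; zero-pad to 3 bytes: K' = cc 1f 00.
K' ⊕ ipad = fa 29 36; K' ⊕ opad = 90 43 5c.
Inner hash: even-index sum = 404 mod 256 = 148; odd-index sum = 277 mod 256 = 21 → 94 15.
Outer hash (recomputed tag): even-index sum = 257 mod 256 = 1; odd-index sum = 215 mod 256 = 215 → 01 d7.
Recomputed tag = 01d7; claimed = 01d7 → match.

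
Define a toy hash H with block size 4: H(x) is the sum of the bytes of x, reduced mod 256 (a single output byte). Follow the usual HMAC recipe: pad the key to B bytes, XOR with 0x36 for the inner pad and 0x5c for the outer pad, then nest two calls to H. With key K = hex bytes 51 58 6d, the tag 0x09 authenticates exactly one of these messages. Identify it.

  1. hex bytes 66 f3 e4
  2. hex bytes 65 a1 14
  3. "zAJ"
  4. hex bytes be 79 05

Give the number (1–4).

Key hex bytes 51 58 6d is 3 bytes ≤ B = 4; zero-pad to 4 bytes: K' = 51 58 6d 00.
K' ⊕ ipad = 67 6e 5b 36; K' ⊕ opad = 0d 04 31 5c.
m1: inner = H(67 6e 5b 36 66 f3 e4) = a3; tag = H(0d 04 31 5c a3) = 41
m2: inner = H(67 6e 5b 36 65 a1 14) = 80; tag = H(0d 04 31 5c 80) = 1e
m3: inner = H(67 6e 5b 36 7a 41 4a) = 6b; tag = H(0d 04 31 5c 6b) = 09 ← matches
m4: inner = H(67 6e 5b 36 be 79 05) = a2; tag = H(0d 04 31 5c a2) = 40

3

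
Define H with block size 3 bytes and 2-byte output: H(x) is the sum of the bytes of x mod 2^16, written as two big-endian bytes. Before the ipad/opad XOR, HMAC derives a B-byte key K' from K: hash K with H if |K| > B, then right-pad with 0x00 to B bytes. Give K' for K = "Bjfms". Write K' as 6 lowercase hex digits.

|K| = 5 > B = 3, so first hash the key.
H(K): sum = 66+106+102+109+115 = 498 → 01 f2.
Zero-pad H(K) = 01 f2 to 3 bytes: K' = 01 f2 00.

01f200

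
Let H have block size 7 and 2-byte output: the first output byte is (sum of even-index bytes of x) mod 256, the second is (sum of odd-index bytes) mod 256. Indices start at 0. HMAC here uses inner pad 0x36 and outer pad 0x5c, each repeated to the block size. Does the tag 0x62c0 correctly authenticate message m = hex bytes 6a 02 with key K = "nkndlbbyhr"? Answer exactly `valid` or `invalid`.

valid

Key "nkndlbbyhr" = 6e 6b 6e 64 6c 62 62 79 68 72 is 10 bytes > B = 7, so hash it first: H(key) = 12 1c, then zero-pad to 7 bytes: K' = 12 1c 00 00 00 00 00.
K' ⊕ ipad = 24 2a 36 36 36 36 36; K' ⊕ opad = 4e 40 5c 5c 5c 5c 5c.
Inner hash: even-index sum = 200 mod 256 = 200; odd-index sum = 256 mod 256 = 0 → c8 00.
Outer hash (recomputed tag): even-index sum = 354 mod 256 = 98; odd-index sum = 448 mod 256 = 192 → 62 c0.
Recomputed tag = 62c0; claimed = 62c0 → match.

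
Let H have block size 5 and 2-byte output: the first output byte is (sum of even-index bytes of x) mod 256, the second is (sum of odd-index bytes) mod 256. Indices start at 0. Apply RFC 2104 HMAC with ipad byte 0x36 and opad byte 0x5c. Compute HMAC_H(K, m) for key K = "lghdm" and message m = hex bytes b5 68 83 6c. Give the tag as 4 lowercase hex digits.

705a

Key "lghdm" = 6c 67 68 64 6d is exactly B = 5 bytes: K' = 6c 67 68 64 6d.
K' ⊕ ipad = 5a 51 5e 52 5b.  K' ⊕ opad = 30 3b 34 38 31.
Inner input = (K'⊕ipad) ∥ m = 5a 51 5e 52 5b ∥ b5 68 83 6c.
Inner hash: even-index sum = 487 mod 256 = 231; odd-index sum = 475 mod 256 = 219 → e7 db.
Outer input = (K'⊕opad) ∥ inner = 30 3b 34 38 31 ∥ e7 db.
Outer hash (tag): even-index sum = 368 mod 256 = 112; odd-index sum = 346 mod 256 = 90 → 70 5a.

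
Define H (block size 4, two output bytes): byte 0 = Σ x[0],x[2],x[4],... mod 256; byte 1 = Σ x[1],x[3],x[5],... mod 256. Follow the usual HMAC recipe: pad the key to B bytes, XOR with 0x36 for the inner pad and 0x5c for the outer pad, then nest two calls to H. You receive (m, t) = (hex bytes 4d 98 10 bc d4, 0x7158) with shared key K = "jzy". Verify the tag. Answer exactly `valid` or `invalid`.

invalid

Key "jzy" = 6a 7a 79 is 3 bytes ≤ B = 4; zero-pad to 4 bytes: K' = 6a 7a 79 00.
K' ⊕ ipad = 5c 4c 4f 36; K' ⊕ opad = 36 26 25 5c.
Inner hash: even-index sum = 476 mod 256 = 220; odd-index sum = 470 mod 256 = 214 → dc d6.
Outer hash (recomputed tag): even-index sum = 311 mod 256 = 55; odd-index sum = 344 mod 256 = 88 → 37 58.
Recomputed tag = 3758; claimed = 7158 → mismatch.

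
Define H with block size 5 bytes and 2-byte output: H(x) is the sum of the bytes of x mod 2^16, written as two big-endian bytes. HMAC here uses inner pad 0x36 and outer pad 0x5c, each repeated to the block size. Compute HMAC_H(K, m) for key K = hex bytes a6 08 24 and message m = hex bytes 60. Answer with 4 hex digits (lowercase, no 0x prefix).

Key hex bytes a6 08 24 is 3 bytes ≤ B = 5; zero-pad to 5 bytes: K' = a6 08 24 00 00.
K' ⊕ ipad = 90 3e 12 36 36.  K' ⊕ opad = fa 54 78 5c 5c.
Inner input = (K'⊕ipad) ∥ m = 90 3e 12 36 36 ∥ 60.
Inner hash: sum = 144+62+18+54+54+96 = 428 → 01 ac.
Outer input = (K'⊕opad) ∥ inner = fa 54 78 5c 5c ∥ 01 ac.
Outer hash (tag): sum = 250+84+120+92+92+1+172 = 811 → 03 2b.

032b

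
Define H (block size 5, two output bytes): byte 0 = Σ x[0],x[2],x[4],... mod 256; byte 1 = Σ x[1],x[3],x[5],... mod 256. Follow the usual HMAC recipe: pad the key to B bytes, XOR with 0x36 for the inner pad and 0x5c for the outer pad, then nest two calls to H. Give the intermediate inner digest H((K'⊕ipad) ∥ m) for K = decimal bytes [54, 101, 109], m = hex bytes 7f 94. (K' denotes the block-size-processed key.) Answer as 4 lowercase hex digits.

Key decimal bytes [54, 101, 109] = 36 65 6d is 3 bytes ≤ B = 5; zero-pad to 5 bytes: K' = 36 65 6d 00 00.
K' ⊕ ipad = 00 53 5b 36 36.
Inner input = 00 53 5b 36 36 ∥ 7f 94.
Inner hash: even-index sum = 293 mod 256 = 37; odd-index sum = 264 mod 256 = 8 → 25 08.

2508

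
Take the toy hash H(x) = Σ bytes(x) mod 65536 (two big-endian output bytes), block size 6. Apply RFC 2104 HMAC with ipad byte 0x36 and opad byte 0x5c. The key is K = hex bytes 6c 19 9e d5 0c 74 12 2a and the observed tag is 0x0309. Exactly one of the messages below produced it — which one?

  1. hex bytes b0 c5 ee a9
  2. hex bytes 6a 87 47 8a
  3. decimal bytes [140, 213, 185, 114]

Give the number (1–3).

2

Key hex bytes 6c 19 9e d5 0c 74 12 2a is 8 bytes > B = 6, so hash it first: H(key) = 02 b4, then zero-pad to 6 bytes: K' = 02 b4 00 00 00 00.
K' ⊕ ipad = 34 82 36 36 36 36; K' ⊕ opad = 5e e8 5c 5c 5c 5c.
m1: inner = H(34 82 36 36 36 36 b0 c5 ee a9) = 04 9a; tag = H(5e e8 5c 5c 5c 5c 04 9a) = 0354
m2: inner = H(34 82 36 36 36 36 6a 87 47 8a) = 03 50; tag = H(5e e8 5c 5c 5c 5c 03 50) = 0309 ← matches
m3: inner = H(34 82 36 36 36 36 8c d5 b9 72) = 04 1a; tag = H(5e e8 5c 5c 5c 5c 04 1a) = 02d4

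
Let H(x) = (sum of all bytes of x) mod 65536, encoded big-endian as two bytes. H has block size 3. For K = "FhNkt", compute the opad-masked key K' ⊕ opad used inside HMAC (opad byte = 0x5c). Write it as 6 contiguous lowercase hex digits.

Key "FhNkt" = 46 68 4e 6b 74 is 5 bytes > B = 3, so hash it first: H(key) = 01 db, then zero-pad to 3 bytes: K' = 01 db 00.
XOR each byte with 0x5c: 01⊕5c=5d, db⊕5c=87, 00⊕5c=5c.

5d875c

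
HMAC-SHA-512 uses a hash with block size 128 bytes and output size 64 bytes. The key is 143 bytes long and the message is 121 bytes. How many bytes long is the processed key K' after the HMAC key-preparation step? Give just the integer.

Key is 143 > 128 bytes, so it is hashed to 64 bytes then zero-padded to 128: |K'| = 128.

128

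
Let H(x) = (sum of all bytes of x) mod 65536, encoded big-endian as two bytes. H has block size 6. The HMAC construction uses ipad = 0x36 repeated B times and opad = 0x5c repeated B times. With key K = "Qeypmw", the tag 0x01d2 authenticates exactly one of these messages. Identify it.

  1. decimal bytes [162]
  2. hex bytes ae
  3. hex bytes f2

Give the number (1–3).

3

Key "Qeypmw" = 51 65 79 70 6d 77 is exactly B = 6 bytes: K' = 51 65 79 70 6d 77.
K' ⊕ ipad = 67 53 4f 46 5b 41; K' ⊕ opad = 0d 39 25 2c 31 2b.
m1: inner = H(67 53 4f 46 5b 41 a2) = 02 8d; tag = H(0d 39 25 2c 31 2b 02 8d) = 0182
m2: inner = H(67 53 4f 46 5b 41 ae) = 02 99; tag = H(0d 39 25 2c 31 2b 02 99) = 018e
m3: inner = H(67 53 4f 46 5b 41 f2) = 02 dd; tag = H(0d 39 25 2c 31 2b 02 dd) = 01d2 ← matches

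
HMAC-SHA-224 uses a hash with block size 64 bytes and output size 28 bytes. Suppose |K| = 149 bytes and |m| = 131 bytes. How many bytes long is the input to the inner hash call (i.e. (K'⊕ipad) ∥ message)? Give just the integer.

195

Key is 149 > 64 bytes, so it is hashed to 28 bytes then zero-padded to 64: |K'| = 64.
Inner input = (K'⊕ipad) ∥ m → 64 + 131 = 195 bytes.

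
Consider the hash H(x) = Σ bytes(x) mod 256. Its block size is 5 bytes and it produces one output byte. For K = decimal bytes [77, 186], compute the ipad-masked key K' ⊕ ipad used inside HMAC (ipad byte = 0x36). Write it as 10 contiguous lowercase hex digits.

Key decimal bytes [77, 186] = 4d ba is 2 bytes ≤ B = 5; zero-pad to 5 bytes: K' = 4d ba 00 00 00.
XOR each byte with 0x36: 4d⊕36=7b, ba⊕36=8c, 00⊕36=36, 00⊕36=36, 00⊕36=36.

7b8c363636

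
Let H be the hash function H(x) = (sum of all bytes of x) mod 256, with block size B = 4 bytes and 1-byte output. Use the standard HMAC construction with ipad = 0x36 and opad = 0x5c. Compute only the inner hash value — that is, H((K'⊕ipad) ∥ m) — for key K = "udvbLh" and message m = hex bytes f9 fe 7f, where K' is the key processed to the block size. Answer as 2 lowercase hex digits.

Key "udvbLh" = 75 64 76 62 4c 68 is 6 bytes > B = 4, so hash it first: H(key) = 65, then zero-pad to 4 bytes: K' = 65 00 00 00.
K' ⊕ ipad = 53 36 36 36.
Inner input = 53 36 36 36 ∥ f9 fe 7f.
Inner hash: sum = 83+54+54+54+249+254+127 = 875; mod 256 = 107 → 6b.

6b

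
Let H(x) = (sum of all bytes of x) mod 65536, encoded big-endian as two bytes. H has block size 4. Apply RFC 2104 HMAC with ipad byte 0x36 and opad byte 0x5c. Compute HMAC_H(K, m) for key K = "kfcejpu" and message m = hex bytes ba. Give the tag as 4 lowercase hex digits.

0204

Key "kfcejpu" = 6b 66 63 65 6a 70 75 is 7 bytes > B = 4, so hash it first: H(key) = 02 e8, then zero-pad to 4 bytes: K' = 02 e8 00 00.
K' ⊕ ipad = 34 de 36 36.  K' ⊕ opad = 5e b4 5c 5c.
Inner input = (K'⊕ipad) ∥ m = 34 de 36 36 ∥ ba.
Inner hash: sum = 52+222+54+54+186 = 568 → 02 38.
Outer input = (K'⊕opad) ∥ inner = 5e b4 5c 5c ∥ 02 38.
Outer hash (tag): sum = 94+180+92+92+2+56 = 516 → 02 04.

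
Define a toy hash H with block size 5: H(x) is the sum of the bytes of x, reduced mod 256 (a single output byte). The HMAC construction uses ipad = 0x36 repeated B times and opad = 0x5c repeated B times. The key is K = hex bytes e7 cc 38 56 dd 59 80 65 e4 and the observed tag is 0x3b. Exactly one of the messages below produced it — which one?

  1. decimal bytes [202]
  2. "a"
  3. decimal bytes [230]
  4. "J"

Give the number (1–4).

2

Key hex bytes e7 cc 38 56 dd 59 80 65 e4 is 9 bytes > B = 5, so hash it first: H(key) = 40, then zero-pad to 5 bytes: K' = 40 00 00 00 00.
K' ⊕ ipad = 76 36 36 36 36; K' ⊕ opad = 1c 5c 5c 5c 5c.
m1: inner = H(76 36 36 36 36 ca) = 18; tag = H(1c 5c 5c 5c 5c 18) = a4
m2: inner = H(76 36 36 36 36 61) = af; tag = H(1c 5c 5c 5c 5c af) = 3b ← matches
m3: inner = H(76 36 36 36 36 e6) = 34; tag = H(1c 5c 5c 5c 5c 34) = c0
m4: inner = H(76 36 36 36 36 4a) = 98; tag = H(1c 5c 5c 5c 5c 98) = 24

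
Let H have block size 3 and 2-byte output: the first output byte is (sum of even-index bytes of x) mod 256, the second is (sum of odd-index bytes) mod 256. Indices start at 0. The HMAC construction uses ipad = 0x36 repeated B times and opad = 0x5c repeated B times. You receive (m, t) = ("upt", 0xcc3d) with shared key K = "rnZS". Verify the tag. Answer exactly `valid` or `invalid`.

valid

Key "rnZS" = 72 6e 5a 53 is 4 bytes > B = 3, so hash it first: H(key) = cc c1, then zero-pad to 3 bytes: K' = cc c1 00.
K' ⊕ ipad = fa f7 36; K' ⊕ opad = 90 9d 5c.
Inner hash: even-index sum = 416 mod 256 = 160; odd-index sum = 480 mod 256 = 224 → a0 e0.
Outer hash (recomputed tag): even-index sum = 460 mod 256 = 204; odd-index sum = 317 mod 256 = 61 → cc 3d.
Recomputed tag = cc3d; claimed = cc3d → match.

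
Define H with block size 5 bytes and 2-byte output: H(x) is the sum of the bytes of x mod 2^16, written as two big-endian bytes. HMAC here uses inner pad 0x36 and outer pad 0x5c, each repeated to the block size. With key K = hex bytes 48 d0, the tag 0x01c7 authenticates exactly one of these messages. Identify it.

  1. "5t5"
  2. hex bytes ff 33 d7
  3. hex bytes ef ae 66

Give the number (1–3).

2

Key hex bytes 48 d0 is 2 bytes ≤ B = 5; zero-pad to 5 bytes: K' = 48 d0 00 00 00.
K' ⊕ ipad = 7e e6 36 36 36; K' ⊕ opad = 14 8c 5c 5c 5c.
m1: inner = H(7e e6 36 36 36 35 74 35) = 02 e4; tag = H(14 8c 5c 5c 5c 02 e4) = 029a
m2: inner = H(7e e6 36 36 36 ff 33 d7) = 04 0f; tag = H(14 8c 5c 5c 5c 04 0f) = 01c7 ← matches
m3: inner = H(7e e6 36 36 36 ef ae 66) = 04 09; tag = H(14 8c 5c 5c 5c 04 09) = 01c1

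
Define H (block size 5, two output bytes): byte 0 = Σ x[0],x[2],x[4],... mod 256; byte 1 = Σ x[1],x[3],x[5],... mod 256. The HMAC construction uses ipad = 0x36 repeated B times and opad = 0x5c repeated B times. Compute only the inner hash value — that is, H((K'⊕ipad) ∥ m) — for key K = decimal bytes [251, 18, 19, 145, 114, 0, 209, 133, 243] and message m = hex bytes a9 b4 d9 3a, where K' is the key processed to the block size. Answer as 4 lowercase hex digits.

ccd6

Key decimal bytes [251, 18, 19, 145, 114, 0, 209, 133, 243] = fb 12 13 91 72 00 d1 85 f3 is 9 bytes > B = 5, so hash it first: H(key) = 44 28, then zero-pad to 5 bytes: K' = 44 28 00 00 00.
K' ⊕ ipad = 72 1e 36 36 36.
Inner input = 72 1e 36 36 36 ∥ a9 b4 d9 3a.
Inner hash: even-index sum = 460 mod 256 = 204; odd-index sum = 470 mod 256 = 214 → cc d6.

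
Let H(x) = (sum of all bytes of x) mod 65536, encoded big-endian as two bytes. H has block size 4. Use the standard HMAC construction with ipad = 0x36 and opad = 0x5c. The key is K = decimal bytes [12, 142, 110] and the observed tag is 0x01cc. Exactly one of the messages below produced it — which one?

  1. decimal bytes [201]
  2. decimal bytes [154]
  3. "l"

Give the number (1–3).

Key decimal bytes [12, 142, 110] = 0c 8e 6e is 3 bytes ≤ B = 4; zero-pad to 4 bytes: K' = 0c 8e 6e 00.
K' ⊕ ipad = 3a b8 58 36; K' ⊕ opad = 50 d2 32 5c.
m1: inner = H(3a b8 58 36 c9) = 02 49; tag = H(50 d2 32 5c 02 49) = 01fb
m2: inner = H(3a b8 58 36 9a) = 02 1a; tag = H(50 d2 32 5c 02 1a) = 01cc ← matches
m3: inner = H(3a b8 58 36 6c) = 01 ec; tag = H(50 d2 32 5c 01 ec) = 029d

2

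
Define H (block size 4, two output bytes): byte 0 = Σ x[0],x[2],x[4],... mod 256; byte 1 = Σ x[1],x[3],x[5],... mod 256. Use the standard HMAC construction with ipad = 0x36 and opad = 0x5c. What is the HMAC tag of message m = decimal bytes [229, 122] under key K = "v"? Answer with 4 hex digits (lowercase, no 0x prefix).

e19e

Key "v" = 76 is 1 byte ≤ B = 4; zero-pad to 4 bytes: K' = 76 00 00 00.
K' ⊕ ipad = 40 36 36 36.  K' ⊕ opad = 2a 5c 5c 5c.
Inner input = (K'⊕ipad) ∥ m = 40 36 36 36 ∥ e5 7a.
Inner hash: even-index sum = 347 mod 256 = 91; odd-index sum = 230 mod 256 = 230 → 5b e6.
Outer input = (K'⊕opad) ∥ inner = 2a 5c 5c 5c ∥ 5b e6.
Outer hash (tag): even-index sum = 225 mod 256 = 225; odd-index sum = 414 mod 256 = 158 → e1 9e.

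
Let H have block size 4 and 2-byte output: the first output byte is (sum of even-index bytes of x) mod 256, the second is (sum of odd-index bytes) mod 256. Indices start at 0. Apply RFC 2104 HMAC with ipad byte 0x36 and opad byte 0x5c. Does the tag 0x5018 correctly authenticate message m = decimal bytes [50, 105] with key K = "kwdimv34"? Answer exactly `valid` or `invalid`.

invalid

Key "kwdimv34" = 6b 77 64 69 6d 76 33 34 is 8 bytes > B = 4, so hash it first: H(key) = 6f 8a, then zero-pad to 4 bytes: K' = 6f 8a 00 00.
K' ⊕ ipad = 59 bc 36 36; K' ⊕ opad = 33 d6 5c 5c.
Inner hash: even-index sum = 193 mod 256 = 193; odd-index sum = 347 mod 256 = 91 → c1 5b.
Outer hash (recomputed tag): even-index sum = 336 mod 256 = 80; odd-index sum = 397 mod 256 = 141 → 50 8d.
Recomputed tag = 508d; claimed = 5018 → mismatch.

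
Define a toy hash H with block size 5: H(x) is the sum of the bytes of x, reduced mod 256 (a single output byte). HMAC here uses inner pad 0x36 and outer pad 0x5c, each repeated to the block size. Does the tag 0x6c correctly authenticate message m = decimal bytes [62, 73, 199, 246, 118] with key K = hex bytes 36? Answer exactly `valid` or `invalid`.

Key hex bytes 36 is 1 byte ≤ B = 5; zero-pad to 5 bytes: K' = 36 00 00 00 00.
K' ⊕ ipad = 00 36 36 36 36; K' ⊕ opad = 6a 5c 5c 5c 5c.
Inner hash: sum = 0+54+54+54+54+62+73+199+246+118 = 914; mod 256 = 146 → 92.
Outer hash (recomputed tag): sum = 106+92+92+92+92+146 = 620; mod 256 = 108 → 6c.
Recomputed tag = 6c; claimed = 6c → match.

valid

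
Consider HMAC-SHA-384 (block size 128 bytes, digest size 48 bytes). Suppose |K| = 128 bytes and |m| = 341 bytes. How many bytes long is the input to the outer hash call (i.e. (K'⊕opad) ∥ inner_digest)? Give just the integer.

176

Key is 128 ≤ 128 bytes, zero-padded: |K'| = 128.
Outer input = (K'⊕opad) ∥ H(inner) → 128 + 48 = 176 bytes.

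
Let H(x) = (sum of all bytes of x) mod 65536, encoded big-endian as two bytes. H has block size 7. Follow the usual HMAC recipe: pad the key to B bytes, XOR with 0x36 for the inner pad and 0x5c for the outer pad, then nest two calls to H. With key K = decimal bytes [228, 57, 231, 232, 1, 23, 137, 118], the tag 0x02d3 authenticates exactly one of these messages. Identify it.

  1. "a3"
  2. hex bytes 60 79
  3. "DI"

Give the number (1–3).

2

Key decimal bytes [228, 57, 231, 232, 1, 23, 137, 118] = e4 39 e7 e8 01 17 89 76 is 8 bytes > B = 7, so hash it first: H(key) = 04 03, then zero-pad to 7 bytes: K' = 04 03 00 00 00 00 00.
K' ⊕ ipad = 32 35 36 36 36 36 36; K' ⊕ opad = 58 5f 5c 5c 5c 5c 5c.
m1: inner = H(32 35 36 36 36 36 36 61 33) = 02 09; tag = H(58 5f 5c 5c 5c 5c 5c 02 09) = 028e
m2: inner = H(32 35 36 36 36 36 36 60 79) = 02 4e; tag = H(58 5f 5c 5c 5c 5c 5c 02 4e) = 02d3 ← matches
m3: inner = H(32 35 36 36 36 36 36 44 49) = 02 02; tag = H(58 5f 5c 5c 5c 5c 5c 02 02) = 0287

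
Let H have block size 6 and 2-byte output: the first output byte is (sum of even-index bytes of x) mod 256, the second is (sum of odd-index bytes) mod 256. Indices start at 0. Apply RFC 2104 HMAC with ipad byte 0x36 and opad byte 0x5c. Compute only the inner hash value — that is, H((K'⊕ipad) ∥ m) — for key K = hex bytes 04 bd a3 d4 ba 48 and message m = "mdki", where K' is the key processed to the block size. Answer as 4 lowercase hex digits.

2bb8

Key hex bytes 04 bd a3 d4 ba 48 is exactly B = 6 bytes: K' = 04 bd a3 d4 ba 48.
K' ⊕ ipad = 32 8b 95 e2 8c 7e.
Inner input = 32 8b 95 e2 8c 7e ∥ 6d 64 6b 69.
Inner hash: even-index sum = 555 mod 256 = 43; odd-index sum = 696 mod 256 = 184 → 2b b8.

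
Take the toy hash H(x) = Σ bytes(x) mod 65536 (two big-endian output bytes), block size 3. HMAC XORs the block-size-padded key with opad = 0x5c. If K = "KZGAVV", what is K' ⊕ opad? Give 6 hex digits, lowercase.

Key "KZGAVV" = 4b 5a 47 41 56 56 is 6 bytes > B = 3, so hash it first: H(key) = 01 d9, then zero-pad to 3 bytes: K' = 01 d9 00.
XOR each byte with 0x5c: 01⊕5c=5d, d9⊕5c=85, 00⊕5c=5c.

5d855c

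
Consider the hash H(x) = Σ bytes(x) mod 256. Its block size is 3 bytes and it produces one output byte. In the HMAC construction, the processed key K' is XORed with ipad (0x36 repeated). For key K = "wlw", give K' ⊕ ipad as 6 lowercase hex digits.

Key "wlw" = 77 6c 77 is exactly B = 3 bytes: K' = 77 6c 77.
XOR each byte with 0x36: 77⊕36=41, 6c⊕36=5a, 77⊕36=41.

415a41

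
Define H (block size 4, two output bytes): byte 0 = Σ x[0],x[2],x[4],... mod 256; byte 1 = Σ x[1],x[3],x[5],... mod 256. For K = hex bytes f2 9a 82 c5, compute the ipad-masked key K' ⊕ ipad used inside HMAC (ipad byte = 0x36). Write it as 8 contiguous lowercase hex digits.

c4acb4f3

Key hex bytes f2 9a 82 c5 is exactly B = 4 bytes: K' = f2 9a 82 c5.
XOR each byte with 0x36: f2⊕36=c4, 9a⊕36=ac, 82⊕36=b4, c5⊕36=f3.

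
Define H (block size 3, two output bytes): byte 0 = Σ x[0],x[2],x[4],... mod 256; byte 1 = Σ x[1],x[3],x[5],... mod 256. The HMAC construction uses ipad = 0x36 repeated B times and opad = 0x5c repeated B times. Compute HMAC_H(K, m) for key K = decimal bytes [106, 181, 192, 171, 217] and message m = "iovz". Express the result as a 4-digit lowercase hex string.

f090

Key decimal bytes [106, 181, 192, 171, 217] = 6a b5 c0 ab d9 is 5 bytes > B = 3, so hash it first: H(key) = 03 60, then zero-pad to 3 bytes: K' = 03 60 00.
K' ⊕ ipad = 35 56 36.  K' ⊕ opad = 5f 3c 5c.
Inner input = (K'⊕ipad) ∥ m = 35 56 36 ∥ 69 6f 76 7a.
Inner hash: even-index sum = 340 mod 256 = 84; odd-index sum = 309 mod 256 = 53 → 54 35.
Outer input = (K'⊕opad) ∥ inner = 5f 3c 5c ∥ 54 35.
Outer hash (tag): even-index sum = 240 mod 256 = 240; odd-index sum = 144 mod 256 = 144 → f0 90.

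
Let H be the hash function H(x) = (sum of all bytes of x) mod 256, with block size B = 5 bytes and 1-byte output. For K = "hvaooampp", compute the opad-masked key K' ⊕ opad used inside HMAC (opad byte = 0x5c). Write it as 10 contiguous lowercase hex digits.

Key "hvaooampp" = 68 76 61 6f 6f 61 6d 70 70 is 9 bytes > B = 5, so hash it first: H(key) = cb, then zero-pad to 5 bytes: K' = cb 00 00 00 00.
XOR each byte with 0x5c: cb⊕5c=97, 00⊕5c=5c, 00⊕5c=5c, 00⊕5c=5c, 00⊕5c=5c.

975c5c5c5c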